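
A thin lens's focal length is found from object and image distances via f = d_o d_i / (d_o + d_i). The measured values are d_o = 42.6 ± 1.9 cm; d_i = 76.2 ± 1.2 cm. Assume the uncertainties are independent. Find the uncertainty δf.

∂f/∂d_o = (d_i/(d_o+d_i))² = 0.411;  ∂f/∂d_i = (d_o/(d_o+d_i))² = 0.129
δf = √((∂f/∂d_o · δd_o)² + (∂f/∂d_i · δd_i)²) = √(0.611 + 0.0238) = 0.797 cm

0.797 cm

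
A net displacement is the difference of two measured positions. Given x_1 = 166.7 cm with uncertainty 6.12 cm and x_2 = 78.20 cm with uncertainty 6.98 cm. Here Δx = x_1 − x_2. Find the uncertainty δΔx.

Δx is a linear combination, so absolute uncertainties add in quadrature:
  (δx_1)² = 37.5;  (δx_2)² = 48.7
δΔx = √(86.2) = 9.28 cm

9.28 cm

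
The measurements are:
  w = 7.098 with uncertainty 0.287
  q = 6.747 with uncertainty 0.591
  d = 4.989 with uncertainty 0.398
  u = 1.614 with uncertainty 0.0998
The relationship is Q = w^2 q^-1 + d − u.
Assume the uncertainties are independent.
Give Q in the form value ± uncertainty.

Let p = w^2·q^-1 = 7.467. δp/p = √((2·δw/w)² + (-1·δq/q)²) = √(0.00654 + 0.00767) = 0.119, so δp = 0.890.
Q = p + d − u: δQ = √(δp² + δd² + δu²) = √(0.792 + 0.158 + 0.00996) = 0.980
Q = 10.84.

10.84 ± 0.980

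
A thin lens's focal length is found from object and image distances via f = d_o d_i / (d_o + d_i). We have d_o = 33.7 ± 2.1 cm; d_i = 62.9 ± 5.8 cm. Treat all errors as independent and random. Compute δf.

1.14 cm

∂f/∂d_o = (d_i/(d_o+d_i))² = 0.424;  ∂f/∂d_i = (d_o/(d_o+d_i))² = 0.122
δf = √((∂f/∂d_o · δd_o)² + (∂f/∂d_i · δd_i)²) = √(0.793 + 0.498) = 1.14 cm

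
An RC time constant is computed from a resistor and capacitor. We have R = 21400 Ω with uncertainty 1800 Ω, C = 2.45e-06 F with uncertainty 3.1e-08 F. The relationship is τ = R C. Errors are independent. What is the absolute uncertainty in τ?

0.00446 s

Since τ is a product/quotient, work with relative uncertainties:
  (1·δR/R)² = (1×0.0841)² = 0.00707;  (1·δC/C)² = (1×0.0127)² = 0.000160
δτ/τ = √(0.00723) = 0.0851
τ = 0.0524 s, so δτ = 0.0851 × 0.0524 = 0.00446 s.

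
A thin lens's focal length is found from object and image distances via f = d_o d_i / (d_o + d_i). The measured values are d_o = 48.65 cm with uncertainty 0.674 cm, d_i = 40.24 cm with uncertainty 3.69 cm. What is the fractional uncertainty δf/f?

∂f/∂d_o = (d_i/(d_o+d_i))² = 0.205;  ∂f/∂d_i = (d_o/(d_o+d_i))² = 0.300
δf = √((∂f/∂d_o · δd_o)² + (∂f/∂d_i · δd_i)²) = √(0.0191 + 1.22) = 1.11 cm
f = 22.02 cm, so δf/f = 1.11/22.02 = 0.0506.

0.0506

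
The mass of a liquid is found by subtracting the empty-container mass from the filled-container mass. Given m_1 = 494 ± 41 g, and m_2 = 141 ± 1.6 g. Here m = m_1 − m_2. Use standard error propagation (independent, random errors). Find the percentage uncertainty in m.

For a sum/difference, combine absolute errors in quadrature:
  (δm_1)² = 1680;  (δm_2)² = 2.56
δm = √(1680) = 41.0 g
m = 353 g, so δm/m = 41.0/353 = 0.116.

11.6%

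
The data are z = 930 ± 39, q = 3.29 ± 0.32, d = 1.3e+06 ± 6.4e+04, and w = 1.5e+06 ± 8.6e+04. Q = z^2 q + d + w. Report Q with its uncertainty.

Let p = z^2·q = 2.85e+06. δp/p = √((2·δz/z)² + (1·δq/q)²) = √(0.00703 + 0.00946) = 0.128, so δp = 3.65e+05.
Q = p + d + w: δQ = √(δp² + δd² + δw²) = √(1.34e+11 + 4.1e+09 + 7.4e+09) = 3.81e+05
Q = 5.65e+06.

(5.65 ± 0.381) × 10^6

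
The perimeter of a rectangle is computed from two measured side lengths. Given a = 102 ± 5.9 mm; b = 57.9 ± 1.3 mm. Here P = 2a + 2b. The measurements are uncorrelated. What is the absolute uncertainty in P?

12.1 mm

Each term contributes (cᵢ δxᵢ)² to (δP)²:
  (2·δa)² = 139;  (2·δb)² = 6.76
δP = √(146) = 12.1 mm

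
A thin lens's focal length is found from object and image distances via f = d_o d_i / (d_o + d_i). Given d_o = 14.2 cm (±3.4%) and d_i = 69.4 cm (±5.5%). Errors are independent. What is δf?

0.350 cm

∂f/∂d_o = (d_i/(d_o+d_i))² = 0.689;  ∂f/∂d_i = (d_o/(d_o+d_i))² = 0.0289
δf = √((∂f/∂d_o · δd_o)² + (∂f/∂d_i · δd_i)²) = √(0.111 + 0.0121) = 0.350 cm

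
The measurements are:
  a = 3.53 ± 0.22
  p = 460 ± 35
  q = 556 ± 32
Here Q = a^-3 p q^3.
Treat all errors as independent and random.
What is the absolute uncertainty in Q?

4.77e+08

Products/powers → add relative errors in quadrature, weighted by exponent:
  (-3·δa/a)² = (-3×0.0623)² = 0.0350;  (1·δp/p)² = (1×0.0761)² = 0.00579;  (3·δq/q)² = (3×0.0576)² = 0.0298
δQ/Q = √(0.0706) = 0.266
Q = 1.8e+09, so δQ = 0.266 × 1.8e+09 = 4.77e+08.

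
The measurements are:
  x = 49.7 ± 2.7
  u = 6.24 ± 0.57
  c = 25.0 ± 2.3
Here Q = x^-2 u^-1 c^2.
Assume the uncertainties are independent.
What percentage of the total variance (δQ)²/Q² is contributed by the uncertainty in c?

62.7%

(δQ/Q)² = (-2·δx/x)² + (-1·δu/u)² + (2·δc/c)²
  x term: (-2×0.0543)² = 0.0118
  u term: (-1×0.0913)² = 0.00834
  c term: (2×0.0920)² = 0.0339
Total = 0.0540. Share from c = 0.0339/0.0540 = 0.627.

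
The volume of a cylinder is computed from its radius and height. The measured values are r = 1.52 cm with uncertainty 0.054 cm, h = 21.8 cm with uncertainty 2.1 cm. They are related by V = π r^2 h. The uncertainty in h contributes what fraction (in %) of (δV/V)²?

64.8%

(δV/V)² = (2·δr/r)² + (1·δh/h)²
  r term: (2×0.0355)² = 0.00505
  h term: (1×0.0963)² = 0.00928
Total = 0.0143. Share from h = 0.00928/0.0143 = 0.648.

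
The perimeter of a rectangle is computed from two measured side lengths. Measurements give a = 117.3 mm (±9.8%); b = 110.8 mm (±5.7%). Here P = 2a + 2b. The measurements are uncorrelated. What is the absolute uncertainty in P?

26.2 mm

Each term contributes (cᵢ δxᵢ)² to (δP)²:
  (2·δa)² = 529;  (2·δb)² = 160
δP = √(688) = 26.2 mm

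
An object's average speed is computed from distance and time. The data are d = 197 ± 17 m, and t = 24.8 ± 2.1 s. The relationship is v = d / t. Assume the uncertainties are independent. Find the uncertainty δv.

v is a product of powers, so relative uncertainties combine in quadrature:
  (1·δd/d)² = (1×0.0863)² = 0.00745;  (-1·δt/t)² = (-1×0.0847)² = 0.00717
δv/v = √(0.0146) = 0.121
v = 7.94 m/s, so δv = 0.121 × 7.94 = 0.960 m/s.

0.960 m/s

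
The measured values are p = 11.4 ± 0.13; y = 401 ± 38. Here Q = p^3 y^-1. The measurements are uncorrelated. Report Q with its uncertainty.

3.69 ± 0.372

Each factor contributes (exponent × relative error)² to (δQ/Q)²:
  (3·δp/p)² = (3×0.0114)² = 0.00117;  (-1·δy/y)² = (-1×0.0948)² = 0.00898
δQ/Q = √(0.0102) = 0.101
Q = 3.69, so δQ = 0.101 × 3.69 = 0.372.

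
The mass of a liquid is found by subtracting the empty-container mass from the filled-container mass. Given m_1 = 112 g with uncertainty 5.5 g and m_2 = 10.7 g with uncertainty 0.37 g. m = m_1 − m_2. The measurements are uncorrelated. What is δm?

5.51 g

Each term contributes (cᵢ δxᵢ)² to (δm)²:
  (δm_1)² = 30.2;  (δm_2)² = 0.137
δm = √(30.4) = 5.51 g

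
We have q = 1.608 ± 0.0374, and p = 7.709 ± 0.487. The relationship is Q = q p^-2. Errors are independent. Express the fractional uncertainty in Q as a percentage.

12.8%

Products/powers → add relative errors in quadrature, weighted by exponent:
  (1·δq/q)² = (1×0.0233)² = 0.000541;  (-2·δp/p)² = (-2×0.0632)² = 0.0160
δQ/Q = √(0.0165) = 0.128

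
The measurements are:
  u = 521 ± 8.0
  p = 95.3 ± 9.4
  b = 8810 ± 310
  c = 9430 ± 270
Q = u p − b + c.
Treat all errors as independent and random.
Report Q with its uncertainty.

50300 ± 4970

Let w = u·p = 49700. δw/w = √((1·δu/u)² + (1·δp/p)²) = √(0.000236 + 0.00973) = 0.0998, so δw = 4960.
Q = w − b + c: δQ = √(δw² + δb² + δc²) = √(2.46e+07 + 96100 + 72900) = 4970
Q = 50300.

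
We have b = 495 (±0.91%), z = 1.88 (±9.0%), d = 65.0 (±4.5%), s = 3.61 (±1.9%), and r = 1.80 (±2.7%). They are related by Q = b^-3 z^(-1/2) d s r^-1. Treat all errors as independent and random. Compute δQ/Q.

0.0767

Each factor contributes (exponent × relative error)² to (δQ/Q)²:
  (-3·δb/b)² = (-3×0.00910)² = 0.000745;  (−½·δz/z)² = (-0.5×0.0900)² = 0.00202;  (1·δd/d)² = (1×0.0450)² = 0.00202;  (1·δs/s)² = (1×0.0190)² = 0.000361;  (-1·δr/r)² = (-1×0.0270)² = 0.000729
δQ/Q = √(0.00589) = 0.0767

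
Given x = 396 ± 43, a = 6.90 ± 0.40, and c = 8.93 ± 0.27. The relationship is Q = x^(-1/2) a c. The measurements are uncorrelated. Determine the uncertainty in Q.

0.263

For a monomial Q ∝ x^(-1/2), a, c, fractional errors add in quadrature:
  (−½·δx/x)² = (-0.5×0.109)² = 0.00295;  (1·δa/a)² = (1×0.0580)² = 0.00336;  (1·δc/c)² = (1×0.0302)² = 0.000914
δQ/Q = √(0.00722) = 0.0850
Q = 3.10, so δQ = 0.0850 × 3.10 = 0.263.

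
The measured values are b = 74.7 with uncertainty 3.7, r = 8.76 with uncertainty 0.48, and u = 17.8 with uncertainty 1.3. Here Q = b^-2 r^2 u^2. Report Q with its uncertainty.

4.36 ± 0.905

Relative error in a monomial: (δQ/Q)² = Σ (nᵢ · δxᵢ/xᵢ)².
  (-2·δb/b)² = (-2×0.0495)² = 0.00981;  (2·δr/r)² = (2×0.0548)² = 0.0120;  (2·δu/u)² = (2×0.0730)² = 0.0213
δQ/Q = √(0.0432) = 0.208
Q = 4.36, so δQ = 0.208 × 4.36 = 0.905.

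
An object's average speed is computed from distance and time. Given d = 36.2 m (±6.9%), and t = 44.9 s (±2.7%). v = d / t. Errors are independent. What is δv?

0.0597 m/s

For a monomial v ∝ d, t^-1, fractional errors add in quadrature:
  (1·δd/d)² = (1×0.0690)² = 0.00476;  (-1·δt/t)² = (-1×0.0270)² = 0.000729
δv/v = √(0.00549) = 0.0741
v = 0.806 m/s, so δv = 0.0741 × 0.806 = 0.0597 m/s.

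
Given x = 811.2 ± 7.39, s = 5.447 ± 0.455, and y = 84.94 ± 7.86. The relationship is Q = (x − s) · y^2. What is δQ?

Let u = x − s = 805.8. δu = √(δx² + δs²) = √(54.6 + 0.207) = 7.40, so δu/u = 0.00919.
Q is then a monomial in u, y:
δQ/Q = √((δu/u)² + (2·δy/y)²) = √(8.44e-05 + 0.0343) = 0.185
Q = 5.813e+06, so δQ = 0.185 × 5.813e+06 = 1.08e+06.

1.08e+06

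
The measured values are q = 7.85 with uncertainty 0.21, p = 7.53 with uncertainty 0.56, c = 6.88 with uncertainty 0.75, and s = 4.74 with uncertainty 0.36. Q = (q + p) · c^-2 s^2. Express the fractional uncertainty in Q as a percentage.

26.9%

Let u = q + p = 15.4. δu = √(δq² + δp²) = √(0.0441 + 0.314) = 0.598, so δu/u = 0.0389.
Q is then a monomial in u, c, s:
δQ/Q = √((δu/u)² + (-2·δc/c)² + (2·δs/s)²) = √(0.00151 + 0.0475 + 0.0231) = 0.269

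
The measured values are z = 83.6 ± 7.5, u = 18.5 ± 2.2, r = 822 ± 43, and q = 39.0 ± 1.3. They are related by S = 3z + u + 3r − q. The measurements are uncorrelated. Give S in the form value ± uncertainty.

Absolute uncertainties add in quadrature for a linear combination:
  (3·δz)² = 506;  (δu)² = 4.84;  (3·δr)² = 16600;  (δq)² = 1.69
δS = √(17200) = 131
S = 2700.

2700 ± 131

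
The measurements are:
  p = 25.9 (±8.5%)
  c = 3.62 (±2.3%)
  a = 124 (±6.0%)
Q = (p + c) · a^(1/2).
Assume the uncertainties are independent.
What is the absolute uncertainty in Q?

Let u = p + c = 29.5. δu = √(δp² + δc²) = √(4.85 + 0.00693) = 2.20, so δu/u = 0.0746.
Q is then a monomial in u, a:
δQ/Q = √((δu/u)² + (½·δa/a)²) = √(0.00557 + 0.000900) = 0.0804
Q = 329, so δQ = 0.0804 × 329 = 26.4.

26.4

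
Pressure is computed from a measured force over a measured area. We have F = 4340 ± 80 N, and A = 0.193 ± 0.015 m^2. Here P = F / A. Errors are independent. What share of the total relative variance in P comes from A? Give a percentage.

(δP/P)² = (1·δF/F)² + (-1·δA/A)²
  F term: (1×0.0184)² = 0.000340
  A term: (-1×0.0777)² = 0.00604
Total = 0.00638. Share from A = 0.00604/0.00638 = 0.947.

94.7%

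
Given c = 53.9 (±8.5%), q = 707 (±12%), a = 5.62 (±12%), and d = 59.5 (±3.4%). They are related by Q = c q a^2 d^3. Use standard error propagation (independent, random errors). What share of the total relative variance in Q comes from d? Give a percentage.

11.6%

(δQ/Q)² = (1·δc/c)² + (1·δq/q)² + (2·δa/a)² + (3·δd/d)²
  c term: (1×0.0850)² = 0.00723
  q term: (1×0.120)² = 0.0144
  a term: (2×0.120)² = 0.0576
  d term: (3×0.0340)² = 0.0104
Total = 0.0896. Share from d = 0.0104/0.0896 = 0.116.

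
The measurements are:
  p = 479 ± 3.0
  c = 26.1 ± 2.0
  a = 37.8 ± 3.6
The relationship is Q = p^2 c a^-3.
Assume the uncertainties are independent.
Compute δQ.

32.8

Relative error in a monomial: (δQ/Q)² = Σ (nᵢ · δxᵢ/xᵢ)².
  (2·δp/p)² = (2×0.00626)² = 0.000157;  (1·δc/c)² = (1×0.0766)² = 0.00587;  (-3·δa/a)² = (-3×0.0952)² = 0.0816
δQ/Q = √(0.0877) = 0.296
Q = 111, so δQ = 0.296 × 111 = 32.8.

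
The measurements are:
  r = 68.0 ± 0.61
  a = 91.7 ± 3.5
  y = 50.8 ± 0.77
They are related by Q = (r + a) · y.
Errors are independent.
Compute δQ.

Let u = r + a = 160. δu = √(δr² + δa²) = √(0.372 + 12.2) = 3.55, so δu/u = 0.0222.
Q is then a monomial in u, y:
δQ/Q = √((δu/u)² + (1·δy/y)²) = √(0.000495 + 0.000230) = 0.0269
Q = 8110, so δQ = 0.0269 × 8110 = 218.

218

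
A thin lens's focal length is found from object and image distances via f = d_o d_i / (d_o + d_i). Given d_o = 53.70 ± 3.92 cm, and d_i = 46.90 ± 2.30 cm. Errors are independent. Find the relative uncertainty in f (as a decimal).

0.0429

∂f/∂d_o = (d_i/(d_o+d_i))² = 0.217;  ∂f/∂d_i = (d_o/(d_o+d_i))² = 0.285
δf = √((∂f/∂d_o · δd_o)² + (∂f/∂d_i · δd_i)²) = √(0.726 + 0.429) = 1.07 cm
f = 25.04 cm, so δf/f = 1.07/25.04 = 0.0429.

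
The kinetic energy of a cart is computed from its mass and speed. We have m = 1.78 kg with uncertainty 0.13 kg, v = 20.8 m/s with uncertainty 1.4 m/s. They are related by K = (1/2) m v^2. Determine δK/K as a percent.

15.3%

Products/powers → add relative errors in quadrature, weighted by exponent:
  (1·δm/m)² = (1×0.0730)² = 0.00533;  (2·δv/v)² = (2×0.0673)² = 0.0181
δK/K = √(0.0235) = 0.153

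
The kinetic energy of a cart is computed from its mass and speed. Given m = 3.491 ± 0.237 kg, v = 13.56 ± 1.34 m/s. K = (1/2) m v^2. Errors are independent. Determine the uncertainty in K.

Products/powers → add relative errors in quadrature, weighted by exponent:
  (1·δm/m)² = (1×0.0679)² = 0.00461;  (2·δv/v)² = (2×0.0988)² = 0.0391
δK/K = √(0.0437) = 0.209
K = 321.0 J, so δK = 0.209 × 321.0 = 67.1 J.

67.1 J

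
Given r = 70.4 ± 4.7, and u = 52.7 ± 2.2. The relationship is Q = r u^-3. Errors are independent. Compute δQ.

6.83e-05

For a monomial Q ∝ r, u^-3, fractional errors add in quadrature:
  (1·δr/r)² = (1×0.0668)² = 0.00446;  (-3·δu/u)² = (-3×0.0417)² = 0.0157
δQ/Q = √(0.0201) = 0.142
Q = 0.000481, so δQ = 0.142 × 0.000481 = 6.83e-05.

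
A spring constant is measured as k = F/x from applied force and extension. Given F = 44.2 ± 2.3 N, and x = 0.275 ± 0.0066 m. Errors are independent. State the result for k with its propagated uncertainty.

161 ± 9.21 N/m

Products/powers → add relative errors in quadrature, weighted by exponent:
  (1·δF/F)² = (1×0.0520)² = 0.00271;  (-1·δx/x)² = (-1×0.0240)² = 0.000576
δk/k = √(0.00328) = 0.0573
k = 161 N/m, so δk = 0.0573 × 161 = 9.21 N/m.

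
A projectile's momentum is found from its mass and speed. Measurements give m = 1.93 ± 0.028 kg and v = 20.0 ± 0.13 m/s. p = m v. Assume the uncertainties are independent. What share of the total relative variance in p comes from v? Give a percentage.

(δp/p)² = (1·δm/m)² + (1·δv/v)²
  m term: (1×0.0145)² = 0.000210
  v term: (1×0.00650)² = 4.23e-05
Total = 0.000253. Share from v = 4.23e-05/0.000253 = 0.167.

16.7%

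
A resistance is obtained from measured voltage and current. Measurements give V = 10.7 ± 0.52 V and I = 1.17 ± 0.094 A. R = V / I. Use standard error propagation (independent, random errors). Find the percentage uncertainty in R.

9.39%

Products/powers → add relative errors in quadrature, weighted by exponent:
  (1·δV/V)² = (1×0.0486)² = 0.00236;  (-1·δI/I)² = (-1×0.0803)² = 0.00645
δR/R = √(0.00882) = 0.0939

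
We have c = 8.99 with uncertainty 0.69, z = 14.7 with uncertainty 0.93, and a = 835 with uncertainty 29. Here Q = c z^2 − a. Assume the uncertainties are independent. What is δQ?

289

Let p = c·z^2 = 1940. δp/p = √((1·δc/c)² + (2·δz/z)²) = √(0.00589 + 0.0160) = 0.148, so δp = 287.
Q = p − a: δQ = √(δp² + δa²) = √(82700 + 841) = 289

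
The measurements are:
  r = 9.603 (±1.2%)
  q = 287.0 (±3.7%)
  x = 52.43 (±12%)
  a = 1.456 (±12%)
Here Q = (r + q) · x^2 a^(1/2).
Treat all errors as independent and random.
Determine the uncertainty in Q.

2.46e+05

Let u = r + q = 296.6. δu = √(δr² + δq²) = √(0.0133 + 113) = 10.6, so δu/u = 0.0358.
Q is then a monomial in u, x, a:
δQ/Q = √((δu/u)² + (2·δx/x)² + (½·δa/a)²) = √(0.00128 + 0.0576 + 0.00360) = 0.250
Q = 983800, so δQ = 0.250 × 983800 = 2.46e+05.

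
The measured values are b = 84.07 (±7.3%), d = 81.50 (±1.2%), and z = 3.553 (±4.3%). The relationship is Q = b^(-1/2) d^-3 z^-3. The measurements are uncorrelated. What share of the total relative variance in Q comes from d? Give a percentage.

6.73%

(δQ/Q)² = (−½·δb/b)² + (-3·δd/d)² + (-3·δz/z)²
  b term: (-0.5×0.0730)² = 0.00133
  d term: (-3×0.0120)² = 0.00130
  z term: (-3×0.0430)² = 0.0166
Total = 0.0193. Share from d = 0.00130/0.0193 = 0.0673.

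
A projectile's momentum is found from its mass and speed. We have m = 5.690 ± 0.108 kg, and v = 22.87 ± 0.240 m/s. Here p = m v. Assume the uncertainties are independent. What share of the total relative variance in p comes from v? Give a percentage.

23.4%

(δp/p)² = (1·δm/m)² + (1·δv/v)²
  m term: (1×0.0190)² = 0.000360
  v term: (1×0.0105)² = 0.000110
Total = 0.000470. Share from v = 0.000110/0.000470 = 0.234.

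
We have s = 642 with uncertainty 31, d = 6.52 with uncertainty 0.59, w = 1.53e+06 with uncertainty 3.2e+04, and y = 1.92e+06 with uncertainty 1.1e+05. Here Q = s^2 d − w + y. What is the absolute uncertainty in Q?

Let p = s^2·d = 2.69e+06. δp/p = √((2·δs/s)² + (1·δd/d)²) = √(0.00933 + 0.00819) = 0.132, so δp = 3.56e+05.
Q = p − w + y: δQ = √(δp² + δw² + δy²) = √(1.26e+11 + 1.02e+09 + 1.21e+10) = 3.74e+05

3.74e+05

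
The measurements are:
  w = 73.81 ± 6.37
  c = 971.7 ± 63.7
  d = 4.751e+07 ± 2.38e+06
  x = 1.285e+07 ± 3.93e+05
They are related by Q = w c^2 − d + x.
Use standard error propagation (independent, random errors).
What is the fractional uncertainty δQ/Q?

0.320

Let p = w·c^2 = 6.969e+07. δp/p = √((1·δw/w)² + (2·δc/c)²) = √(0.00745 + 0.0172) = 0.157, so δp = 1.09e+07.
Q = p − d + x: δQ = √(δp² + δd² + δx²) = √(1.2e+14 + 5.66e+12 + 1.54e+11) = 1.12e+07
Q = 3.503e+07, so δQ/Q = 1.12e+07/3.503e+07 = 0.320.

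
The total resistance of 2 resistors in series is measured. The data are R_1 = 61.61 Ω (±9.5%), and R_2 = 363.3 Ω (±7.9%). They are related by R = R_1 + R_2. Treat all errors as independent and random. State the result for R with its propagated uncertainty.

424.9 ± 29.3 Ω

Each term contributes (cᵢ δxᵢ)² to (δR)²:
  (δR_1)² = 34.3;  (δR_2)² = 824
δR = √(858) = 29.3 Ω
R = 424.9 Ω.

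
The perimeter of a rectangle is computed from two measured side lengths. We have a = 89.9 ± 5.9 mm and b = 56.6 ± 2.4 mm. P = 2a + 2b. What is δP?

12.7 mm

P is a linear combination, so absolute uncertainties add in quadrature:
  (2·δa)² = 139;  (2·δb)² = 23.0
δP = √(162) = 12.7 mm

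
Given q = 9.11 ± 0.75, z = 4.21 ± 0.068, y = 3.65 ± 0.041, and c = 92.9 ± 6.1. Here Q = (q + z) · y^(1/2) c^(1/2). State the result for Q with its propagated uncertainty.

Let u = q + z = 13.3. δu = √(δq² + δz²) = √(0.562 + 0.00462) = 0.753, so δu/u = 0.0565.
Q is then a monomial in u, y, c:
δQ/Q = √((δu/u)² + (½·δy/y)² + (½·δc/c)²) = √(0.00320 + 3.15e-05 + 0.00108) = 0.0656
Q = 245, so δQ = 0.0656 × 245 = 16.1.

245 ± 16.1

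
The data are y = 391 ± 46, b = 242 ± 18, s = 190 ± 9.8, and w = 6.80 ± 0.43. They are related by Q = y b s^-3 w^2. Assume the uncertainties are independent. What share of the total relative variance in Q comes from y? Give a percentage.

(δQ/Q)² = (1·δy/y)² + (1·δb/b)² + (-3·δs/s)² + (2·δw/w)²
  y term: (1×0.118)² = 0.0138
  b term: (1×0.0744)² = 0.00553
  s term: (-3×0.0516)² = 0.0239
  w term: (2×0.0632)² = 0.0160
Total = 0.0593. Share from y = 0.0138/0.0593 = 0.233.

23.3%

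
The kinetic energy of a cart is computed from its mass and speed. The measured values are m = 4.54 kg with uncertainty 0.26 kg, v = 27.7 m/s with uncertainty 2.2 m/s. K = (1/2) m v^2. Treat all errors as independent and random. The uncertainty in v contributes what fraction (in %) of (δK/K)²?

88.5%

(δK/K)² = (1·δm/m)² + (2·δv/v)²
  m term: (1×0.0573)² = 0.00328
  v term: (2×0.0794)² = 0.0252
Total = 0.0285. Share from v = 0.0252/0.0285 = 0.885.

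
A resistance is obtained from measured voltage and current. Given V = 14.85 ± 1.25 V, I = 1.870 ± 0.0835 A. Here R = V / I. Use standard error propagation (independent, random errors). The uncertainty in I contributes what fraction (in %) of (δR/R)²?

22.0%

(δR/R)² = (1·δV/V)² + (-1·δI/I)²
  V term: (1×0.0842)² = 0.00709
  I term: (-1×0.0447)² = 0.00199
Total = 0.00908. Share from I = 0.00199/0.00908 = 0.220.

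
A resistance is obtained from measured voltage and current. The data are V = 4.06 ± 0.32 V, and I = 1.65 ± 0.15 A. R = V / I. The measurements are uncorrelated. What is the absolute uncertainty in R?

0.296 Ω

Relative error in a monomial: (δR/R)² = Σ (nᵢ · δxᵢ/xᵢ)².
  (1·δV/V)² = (1×0.0788)² = 0.00621;  (-1·δI/I)² = (-1×0.0909)² = 0.00826
δR/R = √(0.0145) = 0.120
R = 2.46 Ω, so δR = 0.120 × 2.46 = 0.296 Ω.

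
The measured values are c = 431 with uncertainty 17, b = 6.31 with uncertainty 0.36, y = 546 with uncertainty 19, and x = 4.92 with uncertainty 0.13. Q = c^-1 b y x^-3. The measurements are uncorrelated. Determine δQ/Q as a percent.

11.1%

Q is a product of powers, so relative uncertainties combine in quadrature:
  (-1·δc/c)² = (-1×0.0394)² = 0.00156;  (1·δb/b)² = (1×0.0571)² = 0.00325;  (1·δy/y)² = (1×0.0348)² = 0.00121;  (-3·δx/x)² = (-3×0.0264)² = 0.00628
δQ/Q = √(0.0123) = 0.111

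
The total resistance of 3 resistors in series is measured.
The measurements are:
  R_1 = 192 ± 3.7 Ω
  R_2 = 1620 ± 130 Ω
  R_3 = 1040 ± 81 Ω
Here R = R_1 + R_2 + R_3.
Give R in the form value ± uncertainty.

2850 ± 153 Ω

Absolute uncertainties add in quadrature for a linear combination:
  (δR_1)² = 13.7;  (δR_2)² = 16900;  (δR_3)² = 6560
δR = √(23500) = 153 Ω
R = 2850 Ω.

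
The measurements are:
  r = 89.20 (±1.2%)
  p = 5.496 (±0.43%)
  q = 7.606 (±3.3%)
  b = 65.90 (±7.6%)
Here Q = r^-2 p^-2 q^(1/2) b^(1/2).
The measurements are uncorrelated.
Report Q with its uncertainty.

(9.315 ± 0.453) × 10^-5

Since Q is a product/quotient, work with relative uncertainties:
  (-2·δr/r)² = (-2×0.0120)² = 0.000576;  (-2·δp/p)² = (-2×0.00430)² = 7.4e-05;  (½·δq/q)² = (0.5×0.0330)² = 0.000272;  (½·δb/b)² = (0.5×0.0760)² = 0.00144
δQ/Q = √(0.00237) = 0.0486
Q = 9.315e-05, so δQ = 0.0486 × 9.315e-05 = 4.53e-06.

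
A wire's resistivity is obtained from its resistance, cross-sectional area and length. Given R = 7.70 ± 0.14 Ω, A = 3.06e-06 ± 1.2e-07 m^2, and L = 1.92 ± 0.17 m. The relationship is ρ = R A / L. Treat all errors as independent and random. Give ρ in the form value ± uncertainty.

For a monomial ρ ∝ R, A, L^-1, fractional errors add in quadrature:
  (1·δR/R)² = (1×0.0182)² = 0.000331;  (1·δA/A)² = (1×0.0392)² = 0.00154;  (-1·δL/L)² = (-1×0.0885)² = 0.00784
δρ/ρ = √(0.00971) = 0.0985
ρ = 1.23e-05 Ω·m, so δρ = 0.0985 × 1.23e-05 = 1.21e-06 Ω·m.

(1.23 ± 0.121) × 10^-5 Ω·m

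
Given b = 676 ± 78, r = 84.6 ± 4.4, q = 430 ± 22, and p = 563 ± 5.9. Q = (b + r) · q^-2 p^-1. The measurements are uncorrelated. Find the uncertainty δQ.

Let u = b + r = 761. δu = √(δb² + δr²) = √(6080 + 19.4) = 78.1, so δu/u = 0.103.
Q is then a monomial in u, q, p:
δQ/Q = √((δu/u)² + (-2·δq/q)² + (-1·δp/p)²) = √(0.0106 + 0.0105 + 0.000110) = 0.145
Q = 7.31e-06, so δQ = 0.145 × 7.31e-06 = 1.06e-06.

1.06e-06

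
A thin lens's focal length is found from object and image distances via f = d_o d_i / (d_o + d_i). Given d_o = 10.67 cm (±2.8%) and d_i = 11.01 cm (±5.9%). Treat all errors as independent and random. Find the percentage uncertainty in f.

3.23%

∂f/∂d_o = (d_i/(d_o+d_i))² = 0.258;  ∂f/∂d_i = (d_o/(d_o+d_i))² = 0.242
δf = √((∂f/∂d_o · δd_o)² + (∂f/∂d_i · δd_i)²) = √(0.00594 + 0.0248) = 0.175 cm
f = 5.419 cm, so δf/f = 0.175/5.419 = 0.0323.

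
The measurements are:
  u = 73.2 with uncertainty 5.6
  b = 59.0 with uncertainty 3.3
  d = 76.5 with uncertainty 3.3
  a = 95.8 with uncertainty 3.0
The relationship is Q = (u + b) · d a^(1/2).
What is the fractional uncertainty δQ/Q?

Let w = u + b = 132. δw = √(δu² + δb²) = √(31.4 + 10.9) = 6.50, so δw/w = 0.0492.
Q is then a monomial in w, d, a:
δQ/Q = √((δw/w)² + (1·δd/d)² + (½·δa/a)²) = √(0.00242 + 0.00186 + 0.000245) = 0.0673

0.0673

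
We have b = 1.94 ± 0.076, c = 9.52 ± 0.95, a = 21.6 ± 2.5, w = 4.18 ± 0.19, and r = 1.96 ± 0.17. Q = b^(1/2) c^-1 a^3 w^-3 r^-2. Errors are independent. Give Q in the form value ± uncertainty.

5.26 ± 2.23

For a monomial Q ∝ b^(1/2), c^-1, a^3, w^-3, r^-2, fractional errors add in quadrature:
  (½·δb/b)² = (0.5×0.0392)² = 0.000384;  (-1·δc/c)² = (-1×0.0998)² = 0.00996;  (3·δa/a)² = (3×0.116)² = 0.121;  (-3·δw/w)² = (-3×0.0455)² = 0.0186;  (-2·δr/r)² = (-2×0.0867)² = 0.0301
δQ/Q = √(0.180) = 0.424
Q = 5.26, so δQ = 0.424 × 5.26 = 2.23.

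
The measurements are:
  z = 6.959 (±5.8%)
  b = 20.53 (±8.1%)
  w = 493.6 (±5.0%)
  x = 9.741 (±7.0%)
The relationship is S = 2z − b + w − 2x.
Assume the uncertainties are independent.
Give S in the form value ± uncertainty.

S is a linear combination, so absolute uncertainties add in quadrature:
  (2·δz)² = 0.652;  (δb)² = 2.77;  (δw)² = 609;  (2·δx)² = 1.86
δS = √(614) = 24.8
S = 467.5.

467.5 ± 24.8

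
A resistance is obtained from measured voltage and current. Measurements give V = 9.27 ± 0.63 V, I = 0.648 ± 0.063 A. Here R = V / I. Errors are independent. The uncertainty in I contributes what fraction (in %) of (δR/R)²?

67.2%

(δR/R)² = (1·δV/V)² + (-1·δI/I)²
  V term: (1×0.0680)² = 0.00462
  I term: (-1×0.0972)² = 0.00945
Total = 0.0141. Share from I = 0.00945/0.0141 = 0.672.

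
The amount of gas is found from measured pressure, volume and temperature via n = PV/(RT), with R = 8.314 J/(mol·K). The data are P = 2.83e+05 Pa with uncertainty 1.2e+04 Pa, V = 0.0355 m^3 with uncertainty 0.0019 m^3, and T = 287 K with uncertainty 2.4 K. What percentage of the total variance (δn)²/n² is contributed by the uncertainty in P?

(δn/n)² = (1·δP/P)² + (1·δV/V)² + (-1·δT/T)²
  P term: (1×0.0424)² = 0.00180
  V term: (1×0.0535)² = 0.00286
  T term: (-1×0.00836)² = 6.99e-05
Total = 0.00473. Share from P = 0.00180/0.00473 = 0.380.

38.0%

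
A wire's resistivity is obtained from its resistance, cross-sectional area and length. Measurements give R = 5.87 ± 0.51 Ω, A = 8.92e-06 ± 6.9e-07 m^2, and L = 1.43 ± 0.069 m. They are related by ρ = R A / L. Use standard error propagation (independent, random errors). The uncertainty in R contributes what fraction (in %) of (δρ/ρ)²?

(δρ/ρ)² = (1·δR/R)² + (1·δA/A)² + (-1·δL/L)²
  R term: (1×0.0869)² = 0.00755
  A term: (1×0.0774)² = 0.00598
  L term: (-1×0.0483)² = 0.00233
Total = 0.0159. Share from R = 0.00755/0.0159 = 0.476.

47.6%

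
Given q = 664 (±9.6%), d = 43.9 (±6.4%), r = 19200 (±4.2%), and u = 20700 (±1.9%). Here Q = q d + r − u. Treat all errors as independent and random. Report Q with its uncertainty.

Let p = q·d = 29100. δp/p = √((1·δq/q)² + (1·δd/d)²) = √(0.00922 + 0.00410) = 0.115, so δp = 3360.
Q = p + r − u: δQ = √(δp² + δr² + δu²) = √(1.13e+07 + 6.5e+05 + 1.55e+05) = 3480
Q = 27600.

27600 ± 3480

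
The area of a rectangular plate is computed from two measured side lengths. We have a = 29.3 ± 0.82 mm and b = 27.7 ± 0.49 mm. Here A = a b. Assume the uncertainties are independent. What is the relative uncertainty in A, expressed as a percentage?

3.31%

Since A is a product/quotient, work with relative uncertainties:
  (1·δa/a)² = (1×0.0280)² = 0.000783;  (1·δb/b)² = (1×0.0177)² = 0.000313
δA/A = √(0.00110) = 0.0331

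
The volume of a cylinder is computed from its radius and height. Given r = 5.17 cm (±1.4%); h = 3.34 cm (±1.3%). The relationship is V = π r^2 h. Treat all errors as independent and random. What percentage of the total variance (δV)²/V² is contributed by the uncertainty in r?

(δV/V)² = (2·δr/r)² + (1·δh/h)²
  r term: (2×0.0140)² = 0.000784
  h term: (1×0.0130)² = 0.000169
Total = 0.000953. Share from r = 0.000784/0.000953 = 0.823.

82.3%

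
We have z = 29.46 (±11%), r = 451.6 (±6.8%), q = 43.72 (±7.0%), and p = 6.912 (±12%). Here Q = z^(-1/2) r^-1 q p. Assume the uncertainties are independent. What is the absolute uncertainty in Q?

0.0202

Q is a product of powers, so relative uncertainties combine in quadrature:
  (−½·δz/z)² = (-0.5×0.110)² = 0.00302;  (-1·δr/r)² = (-1×0.0680)² = 0.00462;  (1·δq/q)² = (1×0.0700)² = 0.00490;  (1·δp/p)² = (1×0.120)² = 0.0144
δQ/Q = √(0.0269) = 0.164
Q = 0.1233, so δQ = 0.164 × 0.1233 = 0.0202.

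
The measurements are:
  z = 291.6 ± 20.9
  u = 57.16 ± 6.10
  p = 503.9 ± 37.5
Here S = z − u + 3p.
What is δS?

115

Sums and differences: (δS)² = Σ (cᵢ δxᵢ)².
  (δz)² = 437;  (δu)² = 37.2;  (3·δp)² = 12700
δS = √(13100) = 115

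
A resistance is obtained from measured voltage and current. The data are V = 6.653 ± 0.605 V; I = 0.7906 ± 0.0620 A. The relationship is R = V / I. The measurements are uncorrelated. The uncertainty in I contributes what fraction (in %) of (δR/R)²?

(δR/R)² = (1·δV/V)² + (-1·δI/I)²
  V term: (1×0.0909)² = 0.00827
  I term: (-1×0.0784)² = 0.00615
Total = 0.0144. Share from I = 0.00615/0.0144 = 0.427.

42.7%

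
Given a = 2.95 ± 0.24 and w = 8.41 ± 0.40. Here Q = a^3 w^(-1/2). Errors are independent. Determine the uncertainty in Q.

Each factor contributes (exponent × relative error)² to (δQ/Q)²:
  (3·δa/a)² = (3×0.0814)² = 0.0596;  (−½·δw/w)² = (-0.5×0.0476)² = 0.000566
δQ/Q = √(0.0601) = 0.245
Q = 8.85, so δQ = 0.245 × 8.85 = 2.17.

2.17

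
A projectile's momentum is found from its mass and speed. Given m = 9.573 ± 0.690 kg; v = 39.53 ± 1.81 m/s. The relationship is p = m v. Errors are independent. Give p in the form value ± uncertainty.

Relative error in a monomial: (δp/p)² = Σ (nᵢ · δxᵢ/xᵢ)².
  (1·δm/m)² = (1×0.0721)² = 0.00520;  (1·δv/v)² = (1×0.0458)² = 0.00210
δp/p = √(0.00729) = 0.0854
p = 378.4 kg·m/s, so δp = 0.0854 × 378.4 = 32.3 kg·m/s.

378.4 ± 32.3 kg·m/s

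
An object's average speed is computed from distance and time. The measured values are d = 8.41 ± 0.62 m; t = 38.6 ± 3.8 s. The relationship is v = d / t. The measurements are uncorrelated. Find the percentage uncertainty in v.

Products/powers → add relative errors in quadrature, weighted by exponent:
  (1·δd/d)² = (1×0.0737)² = 0.00543;  (-1·δt/t)² = (-1×0.0984)² = 0.00969
δv/v = √(0.0151) = 0.123

12.3%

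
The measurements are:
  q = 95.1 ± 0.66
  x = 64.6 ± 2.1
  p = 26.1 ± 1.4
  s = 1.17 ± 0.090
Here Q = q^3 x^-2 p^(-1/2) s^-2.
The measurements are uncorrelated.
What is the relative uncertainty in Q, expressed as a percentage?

17.0%

Relative error in a monomial: (δQ/Q)² = Σ (nᵢ · δxᵢ/xᵢ)².
  (3·δq/q)² = (3×0.00694)² = 0.000433;  (-2·δx/x)² = (-2×0.0325)² = 0.00423;  (−½·δp/p)² = (-0.5×0.0536)² = 0.000719;  (-2·δs/s)² = (-2×0.0769)² = 0.0237
δQ/Q = √(0.0290) = 0.170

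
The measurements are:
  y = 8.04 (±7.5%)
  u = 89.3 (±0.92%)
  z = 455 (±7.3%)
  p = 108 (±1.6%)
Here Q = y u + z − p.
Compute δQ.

63.6

Let w = y·u = 718. δw/w = √((1·δy/y)² + (1·δu/u)²) = √(0.00562 + 8.46e-05) = 0.0756, so δw = 54.3.
Q = w + z − p: δQ = √(δw² + δz² + δp²) = √(2940 + 1100 + 2.99) = 63.6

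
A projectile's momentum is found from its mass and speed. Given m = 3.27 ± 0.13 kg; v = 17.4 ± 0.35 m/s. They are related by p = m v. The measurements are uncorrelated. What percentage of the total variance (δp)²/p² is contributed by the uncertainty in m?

79.6%

(δp/p)² = (1·δm/m)² + (1·δv/v)²
  m term: (1×0.0398)² = 0.00158
  v term: (1×0.0201)² = 0.000405
Total = 0.00199. Share from m = 0.00158/0.00199 = 0.796.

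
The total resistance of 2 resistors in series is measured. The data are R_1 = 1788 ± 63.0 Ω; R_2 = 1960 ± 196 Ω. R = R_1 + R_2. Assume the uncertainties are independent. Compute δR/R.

Each term contributes (cᵢ δxᵢ)² to (δR)²:
  (δR_1)² = 3970;  (δR_2)² = 38400
δR = √(42400) = 206 Ω
R = 3748 Ω, so δR/R = 206/3748 = 0.0549.

0.0549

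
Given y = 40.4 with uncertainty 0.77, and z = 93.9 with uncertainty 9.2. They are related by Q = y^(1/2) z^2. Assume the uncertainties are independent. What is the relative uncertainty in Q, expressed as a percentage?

Relative error in a monomial: (δQ/Q)² = Σ (nᵢ · δxᵢ/xᵢ)².
  (½·δy/y)² = (0.5×0.0191)² = 9.08e-05;  (2·δz/z)² = (2×0.0980)² = 0.0384
δQ/Q = √(0.0385) = 0.196

19.6%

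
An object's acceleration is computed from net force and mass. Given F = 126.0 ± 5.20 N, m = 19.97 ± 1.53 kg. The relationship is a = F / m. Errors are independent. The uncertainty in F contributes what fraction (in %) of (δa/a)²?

(δa/a)² = (1·δF/F)² + (-1·δm/m)²
  F term: (1×0.0413)² = 0.00170
  m term: (-1×0.0766)² = 0.00587
Total = 0.00757. Share from F = 0.00170/0.00757 = 0.225.

22.5%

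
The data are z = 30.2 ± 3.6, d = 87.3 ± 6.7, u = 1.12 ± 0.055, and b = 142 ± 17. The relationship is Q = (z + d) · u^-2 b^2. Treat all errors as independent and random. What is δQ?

5.04e+05

Let w = z + d = 118. δw = √(δz² + δd²) = √(13.0 + 44.9) = 7.61, so δw/w = 0.0647.
Q is then a monomial in w, u, b:
δQ/Q = √((δw/w)² + (-2·δu/u)² + (2·δb/b)²) = √(0.00419 + 0.00965 + 0.0573) = 0.267
Q = 1.89e+06, so δQ = 0.267 × 1.89e+06 = 5.04e+05.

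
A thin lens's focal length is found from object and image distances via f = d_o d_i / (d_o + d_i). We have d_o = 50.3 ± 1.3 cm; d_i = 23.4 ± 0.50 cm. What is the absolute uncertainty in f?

∂f/∂d_o = (d_i/(d_o+d_i))² = 0.101;  ∂f/∂d_i = (d_o/(d_o+d_i))² = 0.466
δf = √((∂f/∂d_o · δd_o)² + (∂f/∂d_i · δd_i)²) = √(0.0172 + 0.0542) = 0.267 cm

0.267 cm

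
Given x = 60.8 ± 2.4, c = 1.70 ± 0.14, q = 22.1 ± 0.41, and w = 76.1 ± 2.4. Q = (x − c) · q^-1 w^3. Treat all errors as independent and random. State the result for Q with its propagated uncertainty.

Let u = x − c = 59.1. δu = √(δx² + δc²) = √(5.76 + 0.0196) = 2.40, so δu/u = 0.0407.
Q is then a monomial in u, q, w:
δQ/Q = √((δu/u)² + (-1·δq/q)² + (3·δw/w)²) = √(0.00165 + 0.000344 + 0.00895) = 0.105
Q = 1.18e+06, so δQ = 0.105 × 1.18e+06 = 1.23e+05.

(1.18 ± 0.123) × 10^6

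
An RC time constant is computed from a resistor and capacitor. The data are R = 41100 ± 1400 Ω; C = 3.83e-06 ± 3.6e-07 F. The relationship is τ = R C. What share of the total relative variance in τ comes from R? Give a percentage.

(δτ/τ)² = (1·δR/R)² + (1·δC/C)²
  R term: (1×0.0341)² = 0.00116
  C term: (1×0.0940)² = 0.00884
Total = 0.01000. Share from R = 0.00116/0.01000 = 0.116.

11.6%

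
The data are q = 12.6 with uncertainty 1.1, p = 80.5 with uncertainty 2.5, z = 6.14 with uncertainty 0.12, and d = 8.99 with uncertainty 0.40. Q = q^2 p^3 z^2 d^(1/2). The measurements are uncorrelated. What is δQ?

Q is a product of powers, so relative uncertainties combine in quadrature:
  (2·δq/q)² = (2×0.0873)² = 0.0305;  (3·δp/p)² = (3×0.0311)² = 0.00868;  (2·δz/z)² = (2×0.0195)² = 0.00153;  (½·δd/d)² = (0.5×0.0445)² = 0.000495
δQ/Q = √(0.0412) = 0.203
Q = 9.36e+09, so δQ = 0.203 × 9.36e+09 = 1.9e+09.

1.9e+09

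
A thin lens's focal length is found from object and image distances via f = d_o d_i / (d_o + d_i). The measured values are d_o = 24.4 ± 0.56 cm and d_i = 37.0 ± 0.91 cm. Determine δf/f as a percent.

1.69%

∂f/∂d_o = (d_i/(d_o+d_i))² = 0.363;  ∂f/∂d_i = (d_o/(d_o+d_i))² = 0.158
δf = √((∂f/∂d_o · δd_o)² + (∂f/∂d_i · δd_i)²) = √(0.0414 + 0.0207) = 0.249 cm
f = 14.7 cm, so δf/f = 0.249/14.7 = 0.0169.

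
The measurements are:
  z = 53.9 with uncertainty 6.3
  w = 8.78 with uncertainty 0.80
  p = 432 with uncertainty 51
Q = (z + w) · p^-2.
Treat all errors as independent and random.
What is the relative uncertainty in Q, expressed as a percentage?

25.7%

Let u = z + w = 62.7. δu = √(δz² + δw²) = √(39.7 + 0.640) = 6.35, so δu/u = 0.101.
Q is then a monomial in u, p:
δQ/Q = √((δu/u)² + (-2·δp/p)²) = √(0.0103 + 0.0557) = 0.257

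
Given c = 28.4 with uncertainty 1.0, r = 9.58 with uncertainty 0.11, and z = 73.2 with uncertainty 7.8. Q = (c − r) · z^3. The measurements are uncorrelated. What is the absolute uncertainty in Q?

2.39e+06

Let u = c − r = 18.8. δu = √(δc² + δr²) = √(1.00 + 0.0121) = 1.01, so δu/u = 0.0535.
Q is then a monomial in u, z:
δQ/Q = √((δu/u)² + (3·δz/z)²) = √(0.00286 + 0.102) = 0.324
Q = 7.38e+06, so δQ = 0.324 × 7.38e+06 = 2.39e+06.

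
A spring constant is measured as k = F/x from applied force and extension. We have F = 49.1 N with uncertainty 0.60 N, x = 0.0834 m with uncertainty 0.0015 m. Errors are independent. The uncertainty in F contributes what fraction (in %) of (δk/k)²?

31.6%

(δk/k)² = (1·δF/F)² + (-1·δx/x)²
  F term: (1×0.0122)² = 0.000149
  x term: (-1×0.0180)² = 0.000323
Total = 0.000473. Share from F = 0.000149/0.000473 = 0.316.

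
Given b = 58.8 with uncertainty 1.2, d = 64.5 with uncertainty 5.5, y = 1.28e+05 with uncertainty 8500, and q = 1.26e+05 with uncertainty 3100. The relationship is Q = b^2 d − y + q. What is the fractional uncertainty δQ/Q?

0.104

Let p = b^2·d = 2.23e+05. δp/p = √((2·δb/b)² + (1·δd/d)²) = √(0.00167 + 0.00727) = 0.0945, so δp = 21100.
Q = p − y + q: δQ = √(δp² + δy² + δq²) = √(4.44e+08 + 7.22e+07 + 9.61e+06) = 22900
Q = 2.21e+05, so δQ/Q = 22900/2.21e+05 = 0.104.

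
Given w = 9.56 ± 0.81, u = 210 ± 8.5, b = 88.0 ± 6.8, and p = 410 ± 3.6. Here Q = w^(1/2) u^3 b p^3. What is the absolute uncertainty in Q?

2.65e+16

Q is a product of powers, so relative uncertainties combine in quadrature:
  (½·δw/w)² = (0.5×0.0847)² = 0.00179;  (3·δu/u)² = (3×0.0405)² = 0.0147;  (1·δb/b)² = (1×0.0773)² = 0.00597;  (3·δp/p)² = (3×0.00878)² = 0.000694
δQ/Q = √(0.0232) = 0.152
Q = 1.74e+17, so δQ = 0.152 × 1.74e+17 = 2.65e+16.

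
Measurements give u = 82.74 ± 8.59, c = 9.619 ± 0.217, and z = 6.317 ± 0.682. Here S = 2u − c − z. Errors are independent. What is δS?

S is a linear combination, so absolute uncertainties add in quadrature:
  (2·δu)² = 295;  (δc)² = 0.0471;  (δz)² = 0.465
δS = √(296) = 17.2

17.2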